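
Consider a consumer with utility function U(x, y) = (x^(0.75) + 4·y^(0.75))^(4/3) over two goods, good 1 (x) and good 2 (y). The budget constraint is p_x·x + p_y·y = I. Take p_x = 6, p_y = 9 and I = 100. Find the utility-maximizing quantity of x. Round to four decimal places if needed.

MRS = MU_x/MU_y = (1/4)·(y/x)^(0.25). Set equal to p_x/p_y.
Solve for the ratio: y/x = [4·p_x/p_y]^(4).
Substitute y = (y/x)·x into the budget: x* = I/(p_x + p_y·(y/x)).
Numerically y/x = 50.567901, so x* = 100/(6 + 9·50.567901) = 0.2169.

x* = 0.2169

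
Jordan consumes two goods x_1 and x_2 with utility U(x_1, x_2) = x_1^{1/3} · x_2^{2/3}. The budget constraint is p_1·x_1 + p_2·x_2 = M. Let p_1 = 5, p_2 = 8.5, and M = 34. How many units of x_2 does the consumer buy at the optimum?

x_2* = 2.6667

The MRS is (1/2)·x_2/x_1. Set MRS = p_1/p_2.
So 1/3·p_2·x_2 = 2/3·p_1·x_1; combined with the budget, a share 1/3 of income goes to x_1.
Demand: x_1*(p_1,p_2,M) = 1/3·M/p_1 and x_2* = 2/3·M/p_2.
At p_1=5, p_2=8.5, M=34: x_2* = 2/3·34/8.5 = 2.6667.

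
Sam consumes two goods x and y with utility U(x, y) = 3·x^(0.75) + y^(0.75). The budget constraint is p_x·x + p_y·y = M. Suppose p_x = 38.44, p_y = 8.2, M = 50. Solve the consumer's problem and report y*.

From the CES first-order condition, 3·(y/x)^(0.25) = p_x/p_y.
Solve for the ratio: y/x = [(1/3)·p_x/p_y]^(4).
With the ratio pinned down, the budget gives x* = M/(p_x + p_y·(y/x)) and y* = (y/x)·x*.
Numerically y/x = 5.962015, so x* = 50/(38.44 + 8.2·5.962015) = 0.5726 and y* = 5.962015·0.5726 = 3.4136.

y* = 3.4136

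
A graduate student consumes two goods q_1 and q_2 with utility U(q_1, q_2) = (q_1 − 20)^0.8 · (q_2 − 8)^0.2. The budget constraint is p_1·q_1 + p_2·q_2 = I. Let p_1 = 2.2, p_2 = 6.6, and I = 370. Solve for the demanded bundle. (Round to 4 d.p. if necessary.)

q_1* = 119.3455, q_2* = 16.2788

Let q_1' = q_1−20, q_2' = q_2−8. MRS = 4·q_2'/q_1' = p_1/p_2.
Substituting into the budget: q_1* = 20 + 0.8·(I − 20·p_1 − 8·p_2)/p_1, and q_2* = 8 + 0.2·(…)/p_2.
Discretionary income = 370 − 20·2.2 − 8·6.6 = 273.2; q_1* = 20 + 0.8·273.2/2.2 = 119.3455; q_2* = 8 + 0.2·273.2/6.6 = 16.2788.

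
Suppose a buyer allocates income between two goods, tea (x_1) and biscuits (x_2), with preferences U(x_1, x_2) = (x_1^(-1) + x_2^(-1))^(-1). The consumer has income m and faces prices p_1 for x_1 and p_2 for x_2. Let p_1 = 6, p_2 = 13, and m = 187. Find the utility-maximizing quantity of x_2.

From the CES first-order condition, (x_2/x_1)^(2) = p_1/p_2.
Hence x_2/x_1 = (p_1/p_2)^(1/(2)), i.e. raised to the 0.5 power.
With the ratio pinned down, the budget gives x_1* = m/(p_1 + p_2·(x_2/x_1)) and x_2* = (x_2/x_1)·x_1*.
Numerically x_2/x_1 = 0.679366, so x_1* = 187/(6 + 13·0.679366) = 12.6081 and x_2* = 0.679366·12.6081 = 8.5655.

x_2* = 8.5655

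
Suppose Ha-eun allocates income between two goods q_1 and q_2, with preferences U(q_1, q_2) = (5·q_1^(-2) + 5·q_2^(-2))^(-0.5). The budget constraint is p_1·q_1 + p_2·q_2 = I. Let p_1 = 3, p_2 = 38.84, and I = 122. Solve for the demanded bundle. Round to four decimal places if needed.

Substitute q_2 = (q_2/q_1)·q_1 into the budget: q_1* = I/(p_1 + p_2·(q_2/q_1)).
Numerically q_2/q_1 = 0.425874, so q_1* = 122/(3 + 38.84·0.425874) = 6.2433 and q_2* = 0.425874·6.2433 = 2.6589.

q_1* = 6.2433, q_2* = 2.6589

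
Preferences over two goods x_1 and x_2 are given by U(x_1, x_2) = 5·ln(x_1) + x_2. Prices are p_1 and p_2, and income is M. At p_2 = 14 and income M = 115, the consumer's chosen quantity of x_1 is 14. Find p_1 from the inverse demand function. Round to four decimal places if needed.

p_1 = 5

Set MRS = p_1/p_2: (5/x_1)/1 = p_1/p_2.
So x_1*(p_1,p_2) = 5·p_2/p_1, independent of income; and x_2* = (M − 5·p_2)/p_2.
Set x_1* = 14 in the demand function and solve for p_1: p_1 = 5.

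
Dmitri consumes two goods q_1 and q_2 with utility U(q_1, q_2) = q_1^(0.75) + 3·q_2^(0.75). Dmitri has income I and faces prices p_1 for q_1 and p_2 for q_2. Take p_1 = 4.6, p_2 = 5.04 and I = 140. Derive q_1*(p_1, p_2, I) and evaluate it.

MRS = MU_q_1/MU_q_2 = (1/3)·(q_2/q_1)^(0.25). Set equal to p_1/p_2.
Hence q_2/q_1 = (3·p_1/p_2)^(1/(0.25)), i.e. raised to the 4 power.
Substitute q_2 = (q_2/q_1)·q_1 into the budget: q_1* = I/(p_1 + p_2·(q_2/q_1)).
Numerically q_2/q_1 = 56.207491, so q_1* = 140/(4.6 + 5.04·56.207491) = 0.4863.

q_1* = 0.4863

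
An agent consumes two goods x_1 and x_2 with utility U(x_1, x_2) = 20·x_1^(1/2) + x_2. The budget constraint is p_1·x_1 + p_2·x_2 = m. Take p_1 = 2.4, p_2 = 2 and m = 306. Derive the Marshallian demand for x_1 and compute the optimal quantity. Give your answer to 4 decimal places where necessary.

x_1* = 69.4444

Plugging in: x_1* = (10·2/2.4)² = 69.4444.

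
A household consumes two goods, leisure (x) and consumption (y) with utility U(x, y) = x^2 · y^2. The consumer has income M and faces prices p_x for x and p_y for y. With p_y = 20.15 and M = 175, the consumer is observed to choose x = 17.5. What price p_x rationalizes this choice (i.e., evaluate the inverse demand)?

Tangency: MRS = y/x = p_x/p_y.
Rearranging, p_y·y = p_x·x. Substituting into the budget gives p_x·x·(1 + 1) = M.
Demand: x*(p_x,p_y,M) = 0.5·M/p_x and y* = 0.5·M/p_y.
Set x* = 17.5 in the demand function and solve for p_x: p_x = 5.

p_x = 5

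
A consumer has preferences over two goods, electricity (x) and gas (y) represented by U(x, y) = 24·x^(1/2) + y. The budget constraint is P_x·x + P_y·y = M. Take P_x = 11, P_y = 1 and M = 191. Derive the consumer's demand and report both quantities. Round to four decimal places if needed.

x* = 1.1901, y* = 177.9091

Utility is quasi-linear in y; the FOC for x is 12/√x = P_x/P_y.
Thus x* = (12·P_y/P_x)² — independent of M — with the rest of income spent on y.
Plugging in: x* = (12·1/11)² = 1.1901, y* = 177.9091.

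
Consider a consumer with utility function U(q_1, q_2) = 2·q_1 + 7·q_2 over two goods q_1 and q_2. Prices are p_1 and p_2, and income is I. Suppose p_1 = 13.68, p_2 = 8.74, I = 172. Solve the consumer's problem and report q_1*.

Linear utility — the consumer picks whichever good has higher MU/price: 2/13.68 = 0.1462 vs 7/8.74 = 0.8009.
q_2 gives more utility per dollar, so spend all income on q_2: q_2* = I/p_2, q_1* = 0.
Numerically: q_1* = 0, q_2* = 19.6796.

q_1* = 0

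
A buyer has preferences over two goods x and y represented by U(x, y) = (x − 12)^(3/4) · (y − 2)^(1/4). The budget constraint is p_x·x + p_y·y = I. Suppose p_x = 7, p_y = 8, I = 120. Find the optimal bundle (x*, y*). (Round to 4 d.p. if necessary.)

x* = 14.1429, y* = 2.625

This is Cobb-Douglas in (x−12, y−2): tangency gives 0.75·p_y·(y−2) = 0.25·p_x·(x−12).
Substituting into the budget: x* = 12 + 0.75·(I − 12·p_x − 2·p_y)/p_x, and y* = 2 + 0.25·(…)/p_y.
Discretionary income = 120 − 12·7 − 2·8 = 20; x* = 12 + 0.75·20/7 = 14.1429; y* = 2 + 0.25·20/8 = 2.625.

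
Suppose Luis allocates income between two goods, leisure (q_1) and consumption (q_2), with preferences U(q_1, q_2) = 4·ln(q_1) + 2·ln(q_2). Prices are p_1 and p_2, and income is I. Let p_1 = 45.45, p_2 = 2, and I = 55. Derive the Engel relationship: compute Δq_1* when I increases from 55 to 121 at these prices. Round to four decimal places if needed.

Δq_1* = 0.9681

Tangency: MRS = 2·q_2/q_1 = p_1/p_2.
So 4·p_2·q_2 = 2·p_1·q_1; combined with the budget, a share 2/3 of income goes to q_1.
Demand: q_1*(p_1,p_2,I) = 2/3·I/p_1 and q_2* = 1/3·I/p_2.
At p_1=45.45, p_2=2, I=55: q_1* = 2/3·55/45.45 = 0.8067.
At I' = 121: q_1* = 1.7748. Change: 1.7748 − 0.8067 = 0.9681.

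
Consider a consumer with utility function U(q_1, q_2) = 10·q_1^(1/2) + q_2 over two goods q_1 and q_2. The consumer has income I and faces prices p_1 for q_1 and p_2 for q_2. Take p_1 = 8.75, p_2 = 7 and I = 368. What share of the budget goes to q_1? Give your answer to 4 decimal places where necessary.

share on q_1 = 0.3804

Solve: √q_1 = 5·p_2/p_1, so q_1*(p_1,p_2) = (5·p_2/p_1)², and q_2* = (I − p_1·q_1*)/p_2.
Plugging in: q_1* = (5·7/8.75)² = 16, q_2* = 32.5714.
Expenditure on q_1: 8.75·16 = 140; share = 0.3804.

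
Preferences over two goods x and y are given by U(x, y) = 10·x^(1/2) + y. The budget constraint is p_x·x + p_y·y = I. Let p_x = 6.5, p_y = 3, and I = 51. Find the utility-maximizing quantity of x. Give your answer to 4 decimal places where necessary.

Utility is quasi-linear in y; the FOC for x is 5/√x = p_x/p_y.
Solve: √x = 5·p_y/p_x, so x*(p_x,p_y) = (5·p_y/p_x)², and y* = (I − p_x·x*)/p_y.
Plugging in: x* = (5·3/6.5)² = 5.3254.

x* = 5.3254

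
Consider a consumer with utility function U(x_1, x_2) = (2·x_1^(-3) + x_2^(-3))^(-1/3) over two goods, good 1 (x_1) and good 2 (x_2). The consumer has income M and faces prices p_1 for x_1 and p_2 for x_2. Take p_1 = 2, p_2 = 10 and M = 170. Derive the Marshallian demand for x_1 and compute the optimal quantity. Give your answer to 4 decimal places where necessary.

MRS = MU_x_1/MU_x_2 = 2·(x_2/x_1)^(4). Set equal to p_1/p_2.
Hence x_2/x_1 = ((1/2)·p_1/p_2)^(1/(4)), i.e. raised to the 0.25 power.
Substitute x_2 = (x_2/x_1)·x_1 into the budget: x_1* = M/(p_1 + p_2·(x_2/x_1)).
Numerically x_2/x_1 = 0.562341, so x_1* = 170/(2 + 10·0.562341) = 22.2997.

x_1* = 22.2997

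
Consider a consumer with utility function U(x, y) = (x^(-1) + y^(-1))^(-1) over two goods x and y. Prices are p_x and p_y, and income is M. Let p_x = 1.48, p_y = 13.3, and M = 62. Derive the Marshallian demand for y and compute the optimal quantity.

y* = 3.4956

MU_x ∝ x^(-2), MU_y ∝ y^(-2), so MRS = (y/x)^(2) = p_x/p_y.
Solve for the ratio: y/x = [p_x/p_y]^(0.5).
Substitute y = (y/x)·x into the budget: x* = M/(p_x + p_y·(y/x)).
Numerically y/x = 0.333584, so x* = 62/(1.48 + 13.3·0.333584) = 10.4789 and y* = 0.333584·10.4789 = 3.4956.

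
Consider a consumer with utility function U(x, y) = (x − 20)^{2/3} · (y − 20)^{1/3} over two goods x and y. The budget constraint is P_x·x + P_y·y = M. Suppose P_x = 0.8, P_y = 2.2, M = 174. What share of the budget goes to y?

This is Cobb-Douglas in (x−20, y−20): tangency gives 2/3·P_y·(y−20) = 1/3·P_x·(x−20).
Substituting into the budget: x* = 20 + 2/3·(M − 20·P_x − 20·P_y)/P_x, and y* = 20 + 1/3·(…)/P_y.
Discretionary income = 174 − 20·0.8 − 20·2.2 = 114; x* = 20 + 2/3·114/0.8 = 115; y* = 20 + 1/3·114/2.2 = 37.2727.
Expenditure on y: 2.2·37.2727 = 82; share = 0.4713.

share on y = 0.4713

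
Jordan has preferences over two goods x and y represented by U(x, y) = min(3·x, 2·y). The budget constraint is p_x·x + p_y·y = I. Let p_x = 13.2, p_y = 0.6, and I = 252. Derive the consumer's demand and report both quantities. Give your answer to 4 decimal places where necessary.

x* = 17.8723, y* = 26.8085

Leontief preferences: the optimum is at the kink where x/2 = y/3, i.e. y = (3/2)·x.
Budget: p_x·x + p_y·(3/2)·x = I, so (2·p_x + 3·p_y)·x = 2·I.
Demand: x*(p_x,p_y,I) = 2·I/(2·p_x + 3·p_y), y* = 3·I/(2·p_x + 3·p_y).
Here 2·13.2 + 3·0.6 = 28.2, giving x* = 17.8723 and y* = 26.8085.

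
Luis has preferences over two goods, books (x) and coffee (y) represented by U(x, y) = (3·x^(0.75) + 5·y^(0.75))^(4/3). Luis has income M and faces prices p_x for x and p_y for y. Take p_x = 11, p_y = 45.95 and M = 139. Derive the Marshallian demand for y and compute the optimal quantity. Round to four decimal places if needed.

MU_x ∝ 3·x^(-0.25), MU_y ∝ 5·y^(-0.25), so MRS = (3/5)·(y/x)^(0.25) = p_x/p_y.
Hence y/x = ((5/3)·p_x/p_y)^(1/(0.25)), i.e. raised to the 4 power.
Substitute y = (y/x)·x into the budget: x* = M/(p_x + p_y·(y/x)).
Numerically y/x = 0.025341, so x* = 139/(11 + 45.95·0.025341) = 11.4268 and y* = 0.025341·11.4268 = 0.2896.

y* = 0.2896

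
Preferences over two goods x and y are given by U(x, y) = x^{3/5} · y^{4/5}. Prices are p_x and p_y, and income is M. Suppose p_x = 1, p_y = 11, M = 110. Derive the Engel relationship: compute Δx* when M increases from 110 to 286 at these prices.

Δx* = 75.4286

The MRS is (3/4)·y/x. Set MRS = p_x/p_y.
So 0.6·p_y·y = 0.8·p_x·x; combined with the budget, a share 3/7 of income goes to x.
Demand: x*(p_x,p_y,M) = 3/7·M/p_x and y* = 4/7·M/p_y.
At p_x=1, p_y=11, M=110: x* = 3/7·110/1 = 47.1429.
At M' = 286: x* = 122.5714. Change: 122.5714 − 47.1429 = 75.4286.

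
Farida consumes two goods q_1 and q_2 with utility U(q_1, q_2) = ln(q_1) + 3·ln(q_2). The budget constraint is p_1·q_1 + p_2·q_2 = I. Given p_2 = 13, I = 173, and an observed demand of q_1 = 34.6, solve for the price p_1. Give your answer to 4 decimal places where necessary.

p_1 = 1.25

MU_q_1/MU_q_2 = (q_2)/(3·q_1); tangency sets this equal to p_1/p_2.
Rearranging, p_2·q_2 = 3·p_1·q_1. Substituting into the budget gives p_1·q_1·(1 + 3) = I.
Demand: q_1*(p_1,p_2,I) = 0.25·I/p_1 and q_2* = 0.75·I/p_2.
Set q_1* = 34.6 in the demand function and solve for p_1: p_1 = 1.25.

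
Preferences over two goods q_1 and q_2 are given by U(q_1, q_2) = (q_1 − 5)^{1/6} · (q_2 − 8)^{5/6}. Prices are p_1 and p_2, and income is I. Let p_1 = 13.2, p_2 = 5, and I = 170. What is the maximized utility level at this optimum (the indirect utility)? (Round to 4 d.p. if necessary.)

After buying the subsistence bundle (5, 8), a share 1/6 of the remaining income goes to q_1: q_1* = 5 + 1/6·(I − 5p_1 − 8p_2)/p_1.
Discretionary income = 170 − 5·13.2 − 8·5 = 64; q_1* = 5 + 1/6·64/13.2 = 5.8081; q_2* = 8 + 5/6·64/5 = 18.6667.
Utility at the optimum: U(5.8081, 18.6667) = 6.9385.

V = 6.9385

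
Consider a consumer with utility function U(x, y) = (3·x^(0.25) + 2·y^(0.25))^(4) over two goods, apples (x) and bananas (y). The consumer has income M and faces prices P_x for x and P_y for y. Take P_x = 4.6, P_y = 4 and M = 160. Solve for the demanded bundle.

x* = 21.6019, y* = 15.1578

With the ratio pinned down, the budget gives x* = M/(P_x + P_y·(y/x)) and y* = (y/x)·x*.
Numerically y/x = 0.701685, so x* = 160/(4.6 + 4·0.701685) = 21.6019 and y* = 0.701685·21.6019 = 15.1578.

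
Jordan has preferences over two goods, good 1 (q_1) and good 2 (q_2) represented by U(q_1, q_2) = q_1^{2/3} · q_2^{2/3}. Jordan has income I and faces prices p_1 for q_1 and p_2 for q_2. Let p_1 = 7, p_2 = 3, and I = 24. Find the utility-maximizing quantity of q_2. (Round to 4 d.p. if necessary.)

q_2* = 4

Tangency: MRS = q_2/q_1 = p_1/p_2.
Rearranging, p_2·q_2 = p_1·q_1. Substituting into the budget gives p_1·q_1·(1 + 1) = I.
Demand: q_1*(p_1,p_2,I) = 0.5·I/p_1 and q_2* = 0.5·I/p_2.
At p_1=7, p_2=3, I=24: q_2* = 0.5·24/3 = 4.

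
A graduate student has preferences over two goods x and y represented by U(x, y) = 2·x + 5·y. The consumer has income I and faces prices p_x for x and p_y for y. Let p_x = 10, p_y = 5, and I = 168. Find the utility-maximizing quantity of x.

Linear utility — the consumer picks whichever good has higher MU/price: 2/10 = 0.2 vs 5/5 = 1.
y gives more utility per dollar, so spend all income on y: y* = I/p_y, x* = 0.
Numerically: x* = 0, y* = 33.6.

x* = 0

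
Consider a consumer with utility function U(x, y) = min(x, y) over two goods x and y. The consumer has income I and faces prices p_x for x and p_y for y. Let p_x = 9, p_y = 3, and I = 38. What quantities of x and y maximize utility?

x* = 3.1667, y* = 3.1667

Leontief preferences: the optimum is at the kink where x/1 = y/1, i.e. y = x.
Budget: p_x·x + p_y·x = I, so (p_x + p_y)·x = I.
Demand: x*(p_x,p_y,I) = I/(p_x + p_y), y* = I/(p_x + p_y).
Here 9 + 3 = 12, giving x* = 3.1667 and y* = 3.1667.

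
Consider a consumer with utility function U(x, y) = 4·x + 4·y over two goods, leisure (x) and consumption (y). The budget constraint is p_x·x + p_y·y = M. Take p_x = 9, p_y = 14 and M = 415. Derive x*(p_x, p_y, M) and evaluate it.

x* = 46.1111

Numerically: x* = 46.1111, y* = 0.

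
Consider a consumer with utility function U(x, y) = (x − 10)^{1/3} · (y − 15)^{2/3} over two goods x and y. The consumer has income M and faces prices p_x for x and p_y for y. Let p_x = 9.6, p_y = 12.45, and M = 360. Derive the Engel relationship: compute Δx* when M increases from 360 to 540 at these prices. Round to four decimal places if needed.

Δx* = 6.25

Let x' = x−10, y' = y−15. MRS = (1/2)·y'/x' = p_x/p_y.
Substituting into the budget: x* = 10 + 1/3·(M − 10·p_x − 15·p_y)/p_x, and y* = 15 + 2/3·(…)/p_y.
Discretionary income = 360 − 10·9.6 − 15·12.45 = 77.25; x* = 10 + 1/3·77.25/9.6 = 12.6823.
At M' = 540: x* = 18.9323. Change: 18.9323 − 12.6823 = 6.25.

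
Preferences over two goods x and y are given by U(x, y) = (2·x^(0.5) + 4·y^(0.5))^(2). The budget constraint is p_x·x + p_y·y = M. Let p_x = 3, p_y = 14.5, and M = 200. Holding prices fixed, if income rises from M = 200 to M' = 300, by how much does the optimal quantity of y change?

Δy* = 3.123

MRS = MU_x/MU_y = (1/2)·(y/x)^(0.5). Set equal to p_x/p_y.
Hence y/x = (2·p_x/p_y)^(1/(0.5)), i.e. raised to the 2 power.
With the ratio pinned down, the budget gives x* = M/(p_x + p_y·(y/x)) and y* = (y/x)·x*.
Numerically y/x = 0.171225, so x* = 200/(3 + 14.5·0.171225) = 36.478 and y* = 0.171225·36.478 = 6.2459.
At M' = 300: y* = 9.3689. Change: 9.3689 − 6.2459 = 3.123.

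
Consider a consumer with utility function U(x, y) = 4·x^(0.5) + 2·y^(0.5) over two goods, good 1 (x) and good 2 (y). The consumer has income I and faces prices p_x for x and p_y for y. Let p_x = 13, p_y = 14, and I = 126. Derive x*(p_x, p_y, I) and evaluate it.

MRS = MU_x/MU_y = 2·(y/x)^(0.5). Set equal to p_x/p_y.
Hence y/x = ((1/2)·p_x/p_y)^(1/(0.5)), i.e. raised to the 2 power.
With the ratio pinned down, the budget gives x* = I/(p_x + p_y·(y/x)) and y* = (y/x)·x*.
Numerically y/x = 0.215561, so x* = 126/(13 + 14·0.215561) = 7.8662.

x* = 7.8662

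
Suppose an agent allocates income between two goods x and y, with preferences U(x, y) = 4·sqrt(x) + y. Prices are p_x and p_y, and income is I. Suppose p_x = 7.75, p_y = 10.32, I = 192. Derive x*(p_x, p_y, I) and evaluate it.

Set MRS = p_x/p_y: 2·x^(−1/2) = p_x/p_y.
Thus x* = (2·p_y/p_x)² — independent of I — with the rest of income spent on y.
Plugging in: x* = (2·10.32/7.75)² = 7.0928.

x* = 7.0928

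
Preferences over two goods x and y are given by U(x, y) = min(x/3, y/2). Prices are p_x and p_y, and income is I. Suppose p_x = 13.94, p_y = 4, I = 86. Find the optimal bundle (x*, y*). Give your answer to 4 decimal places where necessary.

x* = 5.1786, y* = 3.4524

Demand: x*(p_x,p_y,I) = 3·I/(3·p_x + 2·p_y), y* = 2·I/(3·p_x + 2·p_y).
Here 3·13.94 + 2·4 = 49.82, giving x* = 5.1786 and y* = 3.4524.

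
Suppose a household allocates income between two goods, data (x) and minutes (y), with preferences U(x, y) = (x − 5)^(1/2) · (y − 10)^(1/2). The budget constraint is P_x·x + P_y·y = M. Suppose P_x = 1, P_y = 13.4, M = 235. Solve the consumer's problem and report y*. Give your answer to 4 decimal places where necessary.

y* = 13.5821

Let x' = x−5, y' = y−10. MRS = y'/x' = P_x/P_y.
After buying the subsistence bundle (5, 10), a share 0.5 of the remaining income goes to x: x* = 5 + 0.5·(M − 5P_x − 10P_y)/P_x.
Discretionary income = 235 − 5·1 − 10·13.4 = 96; y* = 10 + 0.5·96/13.4 = 13.5821.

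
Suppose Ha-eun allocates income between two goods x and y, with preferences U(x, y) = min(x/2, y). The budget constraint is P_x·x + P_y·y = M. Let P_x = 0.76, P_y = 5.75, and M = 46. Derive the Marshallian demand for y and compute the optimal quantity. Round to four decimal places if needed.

Here 2·0.76 + 5.75 = 7.27, giving y* = 6.3274.

y* = 6.3274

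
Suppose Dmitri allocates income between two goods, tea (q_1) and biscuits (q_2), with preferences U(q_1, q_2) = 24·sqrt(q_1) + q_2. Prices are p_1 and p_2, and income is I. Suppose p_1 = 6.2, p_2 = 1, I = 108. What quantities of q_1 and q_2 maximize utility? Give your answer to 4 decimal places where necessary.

Set MRS = p_1/p_2: 12·q_1^(−1/2) = p_1/p_2.
Solve: √q_1 = 12·p_2/p_1, so q_1*(p_1,p_2) = (12·p_2/p_1)², and q_2* = (I − p_1·q_1*)/p_2.
Plugging in: q_1* = (12·1/6.2)² = 3.7461, q_2* = 84.7742.

q_1* = 3.7461, q_2* = 84.7742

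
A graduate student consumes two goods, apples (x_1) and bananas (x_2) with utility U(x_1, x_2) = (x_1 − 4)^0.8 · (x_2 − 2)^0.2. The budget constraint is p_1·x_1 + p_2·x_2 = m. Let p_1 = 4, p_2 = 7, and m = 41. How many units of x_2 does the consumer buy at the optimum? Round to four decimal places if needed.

Let x_1' = x_1−4, x_2' = x_2−2. MRS = 4·x_2'/x_1' = p_1/p_2.
Substituting into the budget: x_1* = 4 + 0.8·(m − 4·p_1 − 2·p_2)/p_1, and x_2* = 2 + 0.2·(…)/p_2.
Discretionary income = 41 − 4·4 − 2·7 = 11; x_2* = 2 + 0.2·11/7 = 2.3143.

x_2* = 2.3143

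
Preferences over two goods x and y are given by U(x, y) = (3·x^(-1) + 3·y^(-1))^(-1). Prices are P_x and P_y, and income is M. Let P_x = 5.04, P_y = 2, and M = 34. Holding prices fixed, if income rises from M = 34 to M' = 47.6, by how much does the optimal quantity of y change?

MRS = MU_x/MU_y = (y/x)^(2). Set equal to P_x/P_y.
Hence y/x = (P_x/P_y)^(1/(2)), i.e. raised to the 0.5 power.
Substitute y = (y/x)·x into the budget: x* = M/(P_x + P_y·(y/x)).
Numerically y/x = 1.587451, so x* = 34/(5.04 + 2·1.587451) = 4.1388 and y* = 1.587451·4.1388 = 6.5702.
At M' = 47.6: y* = 9.1982. Change: 9.1982 − 6.5702 = 2.6281.

Δy* = 2.6281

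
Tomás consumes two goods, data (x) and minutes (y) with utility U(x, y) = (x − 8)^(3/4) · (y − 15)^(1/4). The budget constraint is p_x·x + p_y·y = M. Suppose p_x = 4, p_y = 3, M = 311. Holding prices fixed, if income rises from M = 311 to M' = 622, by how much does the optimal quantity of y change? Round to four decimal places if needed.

This is Cobb-Douglas in (x−8, y−15): tangency gives 0.75·p_y·(y−15) = 0.25·p_x·(x−8).
After buying the subsistence bundle (8, 15), a share 0.75 of the remaining income goes to x: x* = 8 + 0.75·(M − 8p_x − 15p_y)/p_x.
Discretionary income = 311 − 8·4 − 15·3 = 234; y* = 15 + 0.25·234/3 = 34.5.
At M' = 622: y* = 60.4167. Change: 60.4167 − 34.5 = 25.9167.

Δy* = 25.9167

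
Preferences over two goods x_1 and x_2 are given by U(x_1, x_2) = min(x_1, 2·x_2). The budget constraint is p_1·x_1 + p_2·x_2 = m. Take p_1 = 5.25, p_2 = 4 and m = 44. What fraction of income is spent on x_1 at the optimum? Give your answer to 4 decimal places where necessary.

Demand: x_1*(p_1,p_2,m) = 2·m/(2·p_1 + p_2), x_2* = m/(2·p_1 + p_2).
Here 2·5.25 + 4 = 14.5, giving x_1* = 6.069 and x_2* = 3.0345.
Expenditure on x_1: 5.25·6.069 = 31.8621; share = 0.7241.

share on x_1 = 0.7241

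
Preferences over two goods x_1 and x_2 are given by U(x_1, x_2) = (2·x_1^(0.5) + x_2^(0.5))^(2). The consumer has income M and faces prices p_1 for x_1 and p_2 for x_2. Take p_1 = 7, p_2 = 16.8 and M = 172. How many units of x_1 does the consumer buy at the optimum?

MRS = MU_x_1/MU_x_2 = 2·(x_2/x_1)^(0.5). Set equal to p_1/p_2.
Hence x_2/x_1 = ((1/2)·p_1/p_2)^(1/(0.5)), i.e. raised to the 2 power.
With the ratio pinned down, the budget gives x_1* = M/(p_1 + p_2·(x_2/x_1)) and x_2* = (x_2/x_1)·x_1*.
Numerically x_2/x_1 = 0.043403, so x_1* = 172/(7 + 16.8·0.043403) = 22.2534.

x_1* = 22.2534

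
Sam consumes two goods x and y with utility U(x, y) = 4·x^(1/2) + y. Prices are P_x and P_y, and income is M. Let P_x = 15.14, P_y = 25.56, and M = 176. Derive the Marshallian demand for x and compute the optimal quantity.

x* = 11.4007

MU_x = 2/√x, MU_y = 1. Tangency: 2/√x = P_x/P_y.
Solve: √x = 2·P_y/P_x, so x*(P_x,P_y) = (2·P_y/P_x)², and y* = (M − P_x·x*)/P_y.
Plugging in: x* = (2·25.56/15.14)² = 11.4007.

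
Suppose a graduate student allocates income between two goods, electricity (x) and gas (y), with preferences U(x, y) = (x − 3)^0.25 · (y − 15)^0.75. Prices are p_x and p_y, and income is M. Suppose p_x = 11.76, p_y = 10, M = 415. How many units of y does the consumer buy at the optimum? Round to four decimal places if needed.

Let x' = x−3, y' = y−15. MRS = (1/3)·y'/x' = p_x/p_y.
After buying the subsistence bundle (3, 15), a share 0.25 of the remaining income goes to x: x* = 3 + 0.25·(M − 3p_x − 15p_y)/p_x.
Discretionary income = 415 − 3·11.76 − 15·10 = 229.72; y* = 15 + 0.75·229.72/10 = 32.229.

y* = 32.229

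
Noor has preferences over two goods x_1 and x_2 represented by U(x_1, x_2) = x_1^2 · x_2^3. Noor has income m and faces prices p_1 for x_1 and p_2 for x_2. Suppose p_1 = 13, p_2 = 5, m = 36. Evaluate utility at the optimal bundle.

V = 98.9212

Demand: x_1*(p_1,p_2,m) = 0.4·m/p_1 and x_2* = 0.6·m/p_2.
At p_1=13, p_2=5, m=36: x_1* = 0.4·36/13 = 1.1077, x_2* = 4.32.
Utility at the optimum: U(1.1077, 4.32) = 98.9212.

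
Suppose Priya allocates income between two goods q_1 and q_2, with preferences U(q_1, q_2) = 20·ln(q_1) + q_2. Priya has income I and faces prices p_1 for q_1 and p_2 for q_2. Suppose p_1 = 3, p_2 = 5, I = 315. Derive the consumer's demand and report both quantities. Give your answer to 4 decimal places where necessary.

q_1* = 33.3333, q_2* = 43

Set MRS = p_1/p_2: (20/q_1)/1 = p_1/p_2.
So q_1*(p_1,p_2) = 20·p_2/p_1, independent of income; and q_2* = (I − 20·p_2)/p_2.
At the given prices: q_1* = 20·5/3 = 33.3333, and q_2* = 43.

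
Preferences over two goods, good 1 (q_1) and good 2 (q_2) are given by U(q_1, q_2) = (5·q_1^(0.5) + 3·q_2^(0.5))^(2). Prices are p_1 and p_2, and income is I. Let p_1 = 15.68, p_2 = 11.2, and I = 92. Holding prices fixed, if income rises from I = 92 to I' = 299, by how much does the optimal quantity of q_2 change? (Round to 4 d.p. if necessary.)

Δq_2* = 6.1935

With the ratio pinned down, the budget gives q_1* = I/(p_1 + p_2·(q_2/q_1)) and q_2* = (q_2/q_1)·q_1*.
Numerically q_2/q_1 = 0.7056, so q_1* = 92/(15.68 + 11.2·0.7056) = 3.9012 and q_2* = 0.7056·3.9012 = 2.7527.
At I' = 299: q_2* = 8.9461. Change: 8.9461 − 2.7527 = 6.1935.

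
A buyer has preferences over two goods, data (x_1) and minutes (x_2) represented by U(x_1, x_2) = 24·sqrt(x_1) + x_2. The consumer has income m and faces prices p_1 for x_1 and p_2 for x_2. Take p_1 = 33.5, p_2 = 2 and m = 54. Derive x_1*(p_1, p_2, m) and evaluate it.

x_1* = 0.5133

MU_x_1 = 12/√x_1, MU_x_2 = 1. Tangency: 12/√x_1 = p_1/p_2.
Solve: √x_1 = 12·p_2/p_1, so x_1*(p_1,p_2) = (12·p_2/p_1)², and x_2* = (m − p_1·x_1*)/p_2.
Plugging in: x_1* = (12·2/33.5)² = 0.5133.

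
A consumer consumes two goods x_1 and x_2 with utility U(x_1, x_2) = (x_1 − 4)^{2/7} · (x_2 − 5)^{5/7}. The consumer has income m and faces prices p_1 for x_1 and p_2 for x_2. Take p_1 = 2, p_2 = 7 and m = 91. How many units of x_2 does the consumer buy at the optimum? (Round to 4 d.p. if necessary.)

x_2* = 9.898

After buying the subsistence bundle (4, 5), a share 2/7 of the remaining income goes to x_1: x_1* = 4 + 2/7·(m − 4p_1 − 5p_2)/p_1.
Discretionary income = 91 − 4·2 − 5·7 = 48; x_2* = 5 + 5/7·48/7 = 9.898.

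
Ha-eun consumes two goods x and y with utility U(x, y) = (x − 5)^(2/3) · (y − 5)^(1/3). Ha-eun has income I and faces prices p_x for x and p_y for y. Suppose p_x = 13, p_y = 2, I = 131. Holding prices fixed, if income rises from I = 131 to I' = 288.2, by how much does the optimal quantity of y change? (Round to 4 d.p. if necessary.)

Δy* = 26.2

Let x' = x−5, y' = y−5. MRS = 2·y'/x' = p_x/p_y.
After buying the subsistence bundle (5, 5), a share 2/3 of the remaining income goes to x: x* = 5 + 2/3·(I − 5p_x − 5p_y)/p_x.
Discretionary income = 131 − 5·13 − 5·2 = 56; y* = 5 + 1/3·56/2 = 14.3333.
At I' = 288.2: y* = 40.5333. Change: 40.5333 − 14.3333 = 26.2.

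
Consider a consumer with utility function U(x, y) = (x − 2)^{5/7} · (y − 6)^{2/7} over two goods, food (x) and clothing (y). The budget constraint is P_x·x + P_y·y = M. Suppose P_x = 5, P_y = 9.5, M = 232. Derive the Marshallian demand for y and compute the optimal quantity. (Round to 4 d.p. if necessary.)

y* = 10.9624

This is Cobb-Douglas in (x−2, y−6): tangency gives 5/7·P_y·(y−6) = 2/7·P_x·(x−2).
Substituting into the budget: x* = 2 + 5/7·(M − 2·P_x − 6·P_y)/P_x, and y* = 6 + 2/7·(…)/P_y.
Discretionary income = 232 − 2·5 − 6·9.5 = 165; y* = 6 + 2/7·165/9.5 = 10.9624.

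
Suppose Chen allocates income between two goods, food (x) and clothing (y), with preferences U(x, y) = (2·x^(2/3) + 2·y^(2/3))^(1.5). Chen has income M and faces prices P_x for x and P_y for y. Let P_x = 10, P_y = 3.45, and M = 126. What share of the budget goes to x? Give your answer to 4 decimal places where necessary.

MRS = MU_x/MU_y = (y/x)^(1/3). Set equal to P_x/P_y.
Solve for the ratio: y/x = [P_x/P_y]^(3).
Substitute y = (y/x)·x into the budget: x* = M/(P_x + P_y·(y/x)).
Numerically y/x = 24.352453, so x* = 126/(10 + 3.45·24.352453) = 1.3402 and y* = 24.352453·1.3402 = 32.6371.
Expenditure on x: 10·1.3402 = 13.402; share = 0.1064.

share on x = 0.1064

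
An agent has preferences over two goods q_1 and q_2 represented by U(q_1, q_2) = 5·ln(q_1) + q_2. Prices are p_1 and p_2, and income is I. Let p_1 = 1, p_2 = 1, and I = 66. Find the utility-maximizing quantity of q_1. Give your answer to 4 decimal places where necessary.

q_1* = 5

So q_1*(p_1,p_2) = 5·p_2/p_1, independent of income; and q_2* = (I − 5·p_2)/p_2.
At the given prices: q_1* = 5·1/1 = 5.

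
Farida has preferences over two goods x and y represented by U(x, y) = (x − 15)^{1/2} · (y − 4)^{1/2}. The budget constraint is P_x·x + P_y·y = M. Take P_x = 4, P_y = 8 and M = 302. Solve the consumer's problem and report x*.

x* = 41.25

Let x' = x−15, y' = y−4. MRS = y'/x' = P_x/P_y.
Substituting into the budget: x* = 15 + 0.5·(M − 15·P_x − 4·P_y)/P_x, and y* = 4 + 0.5·(…)/P_y.
Discretionary income = 302 − 15·4 − 4·8 = 210; x* = 15 + 0.5·210/4 = 41.25.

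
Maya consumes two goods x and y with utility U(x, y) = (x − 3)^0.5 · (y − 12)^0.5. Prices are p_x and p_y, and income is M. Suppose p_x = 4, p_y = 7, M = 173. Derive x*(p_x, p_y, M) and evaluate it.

This is Cobb-Douglas in (x−3, y−12): tangency gives 0.5·p_y·(y−12) = 0.5·p_x·(x−3).
After buying the subsistence bundle (3, 12), a share 0.5 of the remaining income goes to x: x* = 3 + 0.5·(M − 3p_x − 12p_y)/p_x.
Discretionary income = 173 − 3·4 − 12·7 = 77; x* = 3 + 0.5·77/4 = 12.625.

x* = 12.625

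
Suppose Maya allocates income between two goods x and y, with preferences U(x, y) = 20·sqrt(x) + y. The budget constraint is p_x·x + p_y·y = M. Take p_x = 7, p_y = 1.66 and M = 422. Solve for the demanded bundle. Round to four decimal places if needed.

MU_x = 10/√x, MU_y = 1. Tangency: 10/√x = p_x/p_y.
Solve: √x = 10·p_y/p_x, so x*(p_x,p_y) = (10·p_y/p_x)², and y* = (M − p_x·x*)/p_y.
Plugging in: x* = (10·1.66/7)² = 5.6237, y* = 230.5026.

x* = 5.6237, y* = 230.5026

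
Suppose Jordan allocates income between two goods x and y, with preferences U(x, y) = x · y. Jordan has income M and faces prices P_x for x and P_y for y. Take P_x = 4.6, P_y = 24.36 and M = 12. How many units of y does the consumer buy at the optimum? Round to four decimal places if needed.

Tangency: MRS = y/x = P_x/P_y.
Rearranging, P_y·y = P_x·x. Substituting into the budget gives P_x·x·(1 + 1) = M.
Demand: x*(P_x,P_y,M) = 0.5·M/P_x and y* = 0.5·M/P_y.
At P_x=4.6, P_y=24.36, M=12: y* = 0.5·12/24.36 = 0.2463.

y* = 0.2463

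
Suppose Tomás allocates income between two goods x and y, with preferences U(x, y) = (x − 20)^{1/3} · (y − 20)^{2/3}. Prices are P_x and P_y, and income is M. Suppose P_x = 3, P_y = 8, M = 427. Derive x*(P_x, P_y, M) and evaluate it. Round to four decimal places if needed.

x* = 43

Discretionary income = 427 − 20·3 − 20·8 = 207; x* = 20 + 1/3·207/3 = 43.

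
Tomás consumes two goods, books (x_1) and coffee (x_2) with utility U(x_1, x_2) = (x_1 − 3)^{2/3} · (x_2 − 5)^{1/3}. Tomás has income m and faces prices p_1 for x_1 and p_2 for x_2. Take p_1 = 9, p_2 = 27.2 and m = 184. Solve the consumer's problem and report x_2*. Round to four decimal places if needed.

x_2* = 5.2574

Let x_1' = x_1−3, x_2' = x_2−5. MRS = 2·x_2'/x_1' = p_1/p_2.
After buying the subsistence bundle (3, 5), a share 2/3 of the remaining income goes to x_1: x_1* = 3 + 2/3·(m − 3p_1 − 5p_2)/p_1.
Discretionary income = 184 − 3·9 − 5·27.2 = 21; x_2* = 5 + 1/3·21/27.2 = 5.2574.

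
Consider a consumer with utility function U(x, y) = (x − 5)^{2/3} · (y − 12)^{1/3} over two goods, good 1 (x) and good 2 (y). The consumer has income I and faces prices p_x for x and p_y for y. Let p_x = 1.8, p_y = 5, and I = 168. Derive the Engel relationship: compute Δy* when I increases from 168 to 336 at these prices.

Δy* = 11.2

This is Cobb-Douglas in (x−5, y−12): tangency gives 2/3·p_y·(y−12) = 1/3·p_x·(x−5).
Substituting into the budget: x* = 5 + 2/3·(I − 5·p_x − 12·p_y)/p_x, and y* = 12 + 1/3·(…)/p_y.
Discretionary income = 168 − 5·1.8 − 12·5 = 99; y* = 12 + 1/3·99/5 = 18.6.
At I' = 336: y* = 29.8. Change: 29.8 − 18.6 = 11.2.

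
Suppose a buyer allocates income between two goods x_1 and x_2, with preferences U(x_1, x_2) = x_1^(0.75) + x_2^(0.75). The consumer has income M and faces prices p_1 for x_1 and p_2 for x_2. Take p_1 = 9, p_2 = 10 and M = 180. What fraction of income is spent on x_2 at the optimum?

share on x_2 = 0.4216

From the CES first-order condition, (x_2/x_1)^(0.25) = p_1/p_2.
Solve for the ratio: x_2/x_1 = [p_1/p_2]^(4).
With the ratio pinned down, the budget gives x_1* = M/(p_1 + p_2·(x_2/x_1)) and x_2* = (x_2/x_1)·x_1*.
Numerically x_2/x_1 = 0.6561, so x_1* = 180/(9 + 10·0.6561) = 11.5674 and x_2* = 0.6561·11.5674 = 7.5894.
Expenditure on x_2: 10·7.5894 = 75.8936; share = 0.4216.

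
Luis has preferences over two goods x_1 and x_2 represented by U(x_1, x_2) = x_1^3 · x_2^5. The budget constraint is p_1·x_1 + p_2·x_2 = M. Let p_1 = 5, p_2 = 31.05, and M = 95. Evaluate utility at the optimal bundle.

V = 9248.3594

Tangency: MRS = (3/5)·x_2/x_1 = p_1/p_2.
So 3·p_2·x_2 = 5·p_1·x_1; combined with the budget, a share 0.375 of income goes to x_1.
Demand: x_1*(p_1,p_2,M) = 0.375·M/p_1 and x_2* = 0.625·M/p_2.
At p_1=5, p_2=31.05, M=95: x_1* = 0.375·95/5 = 7.125, x_2* = 1.9122.
Utility at the optimum: U(7.125, 1.9122) = 9248.3594.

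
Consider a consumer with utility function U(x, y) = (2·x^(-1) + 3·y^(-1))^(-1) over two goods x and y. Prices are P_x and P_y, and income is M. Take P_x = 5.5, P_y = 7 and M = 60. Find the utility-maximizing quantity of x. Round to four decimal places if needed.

With the ratio pinned down, the budget gives x* = M/(P_x + P_y·(y/x)) and y* = (y/x)·x*.
Numerically y/x = 1.08562, so x* = 60/(5.5 + 7·1.08562) = 4.5804.

x* = 4.5804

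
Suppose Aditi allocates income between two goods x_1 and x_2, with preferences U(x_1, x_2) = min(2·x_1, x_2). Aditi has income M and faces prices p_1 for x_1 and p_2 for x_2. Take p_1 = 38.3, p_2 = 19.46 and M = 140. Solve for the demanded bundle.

x_1* = 1.813, x_2* = 3.626

Here 38.3 + 2·19.46 = 77.22, giving x_1* = 1.813 and x_2* = 3.626.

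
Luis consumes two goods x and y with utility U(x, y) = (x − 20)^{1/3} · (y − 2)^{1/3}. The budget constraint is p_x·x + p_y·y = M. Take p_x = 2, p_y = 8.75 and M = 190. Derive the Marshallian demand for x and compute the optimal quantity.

x* = 53.125

MRS = (y−2)/(x−20). Tangency with p_x/p_y gives y−2 = (p_x/p_y)·(x−20).
Substituting into the budget: x* = 20 + 0.5·(M − 20·p_x − 2·p_y)/p_x, and y* = 2 + 0.5·(…)/p_y.
Discretionary income = 190 − 20·2 − 2·8.75 = 132.5; x* = 20 + 0.5·132.5/2 = 53.125.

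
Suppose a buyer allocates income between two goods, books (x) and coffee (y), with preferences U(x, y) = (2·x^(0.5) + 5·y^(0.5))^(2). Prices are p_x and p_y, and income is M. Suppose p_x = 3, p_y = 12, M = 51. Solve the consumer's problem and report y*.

MRS = MU_x/MU_y = (2/5)·(y/x)^(0.5). Set equal to p_x/p_y.
Solve for the ratio: y/x = [(5/2)·p_x/p_y]^(2).
Substitute y = (y/x)·x into the budget: x* = M/(p_x + p_y·(y/x)).
Numerically y/x = 0.390625, so x* = 51/(3 + 12·0.390625) = 6.6341 and y* = 0.390625·6.6341 = 2.5915.

y* = 2.5915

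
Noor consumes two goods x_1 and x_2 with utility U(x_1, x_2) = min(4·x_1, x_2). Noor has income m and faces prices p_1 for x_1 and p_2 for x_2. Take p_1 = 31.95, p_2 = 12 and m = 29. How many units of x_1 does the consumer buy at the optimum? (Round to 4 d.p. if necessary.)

x_1* = 0.3627

With perfect complements, no substitution: consume in ratio x_1:x_2 = 1:4.
Budget: p_1·x_1 + p_2·4·x_1 = m, so (p_1 + 4·p_2)·x_1 = m.
Demand: x_1*(p_1,p_2,m) = m/(p_1 + 4·p_2), x_2* = 4·m/(p_1 + 4·p_2).
Here 31.95 + 4·12 = 79.95, giving x_1* = 0.3627.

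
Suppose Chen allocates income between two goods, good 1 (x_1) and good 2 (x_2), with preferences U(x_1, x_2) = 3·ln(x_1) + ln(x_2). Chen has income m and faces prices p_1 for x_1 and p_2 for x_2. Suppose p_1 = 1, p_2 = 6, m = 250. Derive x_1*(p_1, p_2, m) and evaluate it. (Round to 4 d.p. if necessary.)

MU_x_1/MU_x_2 = (3·x_2)/(x_1); tangency sets this equal to p_1/p_2.
So 3·p_2·x_2 = p_1·x_1; combined with the budget, a share 0.75 of income goes to x_1.
Demand: x_1*(p_1,p_2,m) = 0.75·m/p_1 and x_2* = 0.25·m/p_2.
At p_1=1, p_2=6, m=250: x_1* = 0.75·250/1 = 187.5.

x_1* = 187.5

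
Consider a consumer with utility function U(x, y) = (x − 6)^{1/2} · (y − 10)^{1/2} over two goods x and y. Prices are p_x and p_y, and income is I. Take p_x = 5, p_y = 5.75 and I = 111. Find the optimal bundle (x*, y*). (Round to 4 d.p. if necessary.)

Let x' = x−6, y' = y−10. MRS = y'/x' = p_x/p_y.
Substituting into the budget: x* = 6 + 0.5·(I − 6·p_x − 10·p_y)/p_x, and y* = 10 + 0.5·(…)/p_y.
Discretionary income = 111 − 6·5 − 10·5.75 = 23.5; x* = 6 + 0.5·23.5/5 = 8.35; y* = 10 + 0.5·23.5/5.75 = 12.0435.

x* = 8.35, y* = 12.0435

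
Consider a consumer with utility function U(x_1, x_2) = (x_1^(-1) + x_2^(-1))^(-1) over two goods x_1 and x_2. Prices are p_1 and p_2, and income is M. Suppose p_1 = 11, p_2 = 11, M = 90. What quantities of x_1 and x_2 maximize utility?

x_1* = 4.0909, x_2* = 4.0909

MRS = MU_x_1/MU_x_2 = (x_2/x_1)^(2). Set equal to p_1/p_2.
Solve for the ratio: x_2/x_1 = [p_1/p_2]^(0.5).
Substitute x_2 = (x_2/x_1)·x_1 into the budget: x_1* = M/(p_1 + p_2·(x_2/x_1)).
Numerically x_2/x_1 = 1, so x_1* = 90/(11 + 11·1) = 4.0909 and x_2* = 1·4.0909 = 4.0909.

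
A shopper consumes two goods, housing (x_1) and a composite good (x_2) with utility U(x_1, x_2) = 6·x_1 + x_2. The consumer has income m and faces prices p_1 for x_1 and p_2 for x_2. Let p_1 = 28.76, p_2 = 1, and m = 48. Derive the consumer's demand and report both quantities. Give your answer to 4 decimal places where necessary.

x_1* = 0, x_2* = 48

x_2 gives more utility per dollar, so spend all income on x_2: x_2* = m/p_2, x_1* = 0.
Numerically: x_1* = 0, x_2* = 48.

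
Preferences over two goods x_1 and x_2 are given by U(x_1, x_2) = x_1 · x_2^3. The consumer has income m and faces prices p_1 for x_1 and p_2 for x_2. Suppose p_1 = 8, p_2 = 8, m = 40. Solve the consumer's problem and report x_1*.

MU_x_1/MU_x_2 = (x_2)/(3·x_1); tangency sets this equal to p_1/p_2.
So p_2·x_2 = 3·p_1·x_1; combined with the budget, a share 0.25 of income goes to x_1.
Demand: x_1*(p_1,p_2,m) = 0.25·m/p_1 and x_2* = 0.75·m/p_2.
At p_1=8, p_2=8, m=40: x_1* = 0.25·40/8 = 1.25.

x_1* = 1.25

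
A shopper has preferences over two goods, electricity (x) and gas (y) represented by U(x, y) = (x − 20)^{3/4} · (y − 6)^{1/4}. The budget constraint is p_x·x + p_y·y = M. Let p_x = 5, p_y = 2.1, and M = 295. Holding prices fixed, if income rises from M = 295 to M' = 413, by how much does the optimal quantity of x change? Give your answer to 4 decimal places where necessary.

Δx* = 17.7

Substituting into the budget: x* = 20 + 0.75·(M − 20·p_x − 6·p_y)/p_x, and y* = 6 + 0.25·(…)/p_y.
Discretionary income = 295 − 20·5 − 6·2.1 = 182.4; x* = 20 + 0.75·182.4/5 = 47.36.
At M' = 413: x* = 65.06. Change: 65.06 − 47.36 = 17.7.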